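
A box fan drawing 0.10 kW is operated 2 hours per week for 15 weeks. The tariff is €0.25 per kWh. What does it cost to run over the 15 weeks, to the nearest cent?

€0.75

Runtime = 2 h/week × 15 weeks = 30 h
Energy = 0.1 kW × 30 h = 3 kWh
Cost = 3 kWh × €0.25/kWh = €0.75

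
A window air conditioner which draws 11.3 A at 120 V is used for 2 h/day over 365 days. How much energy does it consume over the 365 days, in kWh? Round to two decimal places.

989.88 kWh

Power = 11.3 A × 120 V = 1356 W = 1.356 kW
Runtime = 2 h/day × 365 days = 730 h
Energy = 1.356 kW × 730 h = 989.88 kWh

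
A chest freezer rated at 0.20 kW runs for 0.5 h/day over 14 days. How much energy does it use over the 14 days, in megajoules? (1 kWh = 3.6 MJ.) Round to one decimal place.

Runtime = 0.5 h/day × 14 days = 7 h
Energy = 0.2 kW × 7 h = 1.4 kWh
= 1.4 × 3.6 MJ = 5.0 MJ

5.0 MJ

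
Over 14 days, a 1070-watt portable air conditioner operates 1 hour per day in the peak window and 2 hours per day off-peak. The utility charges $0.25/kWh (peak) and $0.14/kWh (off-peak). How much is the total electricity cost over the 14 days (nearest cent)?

$7.94

Peak energy = 1.07 kW × 1 h × 14 = 14.98 kWh
Off-peak energy = 1.07 kW × 2 h × 14 = 29.96 kWh
Cost = 14.98 × $0.25 + 29.96 × $0.14 = $3.745 + $4.1944 = $7.94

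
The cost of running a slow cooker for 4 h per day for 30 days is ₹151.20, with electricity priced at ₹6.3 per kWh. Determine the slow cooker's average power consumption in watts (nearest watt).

200 W

Energy = ₹151.20 ÷ ₹6.3/kWh = 24 kWh
Runtime = 4 h/day × 30 days = 120 h
Power = 24 kWh ÷ 120 h = 0.2 kW = 200 W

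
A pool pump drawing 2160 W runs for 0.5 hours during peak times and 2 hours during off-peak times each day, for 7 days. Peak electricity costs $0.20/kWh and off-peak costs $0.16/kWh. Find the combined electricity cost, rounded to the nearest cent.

$6.35

Peak energy = 2.16 kW × 0.5 h × 7 = 7.56 kWh
Off-peak energy = 2.16 kW × 2 h × 7 = 30.24 kWh
Cost = 7.56 × $0.20 + 30.24 × $0.16 = $1.512 + $4.8384 = $6.35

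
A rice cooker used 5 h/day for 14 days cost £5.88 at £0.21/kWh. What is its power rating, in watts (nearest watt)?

400 W

Energy = £5.88 ÷ £0.21/kWh = 28 kWh
Runtime = 5 h/day × 14 days = 70 h
Power = 28 kWh ÷ 70 h = 0.4 kW = 400 W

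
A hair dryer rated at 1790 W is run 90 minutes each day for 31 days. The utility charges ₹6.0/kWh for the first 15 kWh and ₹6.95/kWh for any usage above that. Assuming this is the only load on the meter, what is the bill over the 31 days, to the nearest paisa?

₹564.23

Runtime = 90 min × 31 = 2790 min = 46.5 h
Energy = 1.79 kW × 46.5 h = 83.235 kWh
Tier 1 (0–15 kWh): 15 × ₹6.0 = ₹90
Above 15 kWh: 68.235 × ₹6.95 = ₹474.23325
Bill = ₹564.23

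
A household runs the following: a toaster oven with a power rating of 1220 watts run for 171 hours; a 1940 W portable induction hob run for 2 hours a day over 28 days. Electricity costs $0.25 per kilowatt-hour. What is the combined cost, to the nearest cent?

$79.32

toaster oven: 1.22 kW × 171 h = 208.62 kWh
portable induction hob: Runtime = 2 h/day × 28 days = 56 h
portable induction hob: 1.94 kW × 56 h = 108.64 kWh
Total energy = 317.26 kWh
Cost = 317.26 × $0.25 = $79.32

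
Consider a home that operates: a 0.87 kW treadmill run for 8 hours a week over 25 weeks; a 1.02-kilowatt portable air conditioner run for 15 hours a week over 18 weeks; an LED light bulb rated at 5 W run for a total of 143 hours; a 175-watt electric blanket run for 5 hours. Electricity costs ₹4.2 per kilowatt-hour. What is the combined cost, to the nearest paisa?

₹1894.16

treadmill: Runtime = 8 h/week × 25 weeks = 200 h
treadmill: 0.87 kW × 200 h = 174 kWh
portable air conditioner: Runtime = 15 h/week × 18 weeks = 270 h
portable air conditioner: 1.02 kW × 270 h = 275.4 kWh
LED light bulb: 0.005 kW × 143 h = 0.715 kWh
electric blanket: 0.175 kW × 5 h = 0.875 kWh
Total energy = 450.99 kWh
Cost = 450.99 × ₹4.2 = ₹1894.16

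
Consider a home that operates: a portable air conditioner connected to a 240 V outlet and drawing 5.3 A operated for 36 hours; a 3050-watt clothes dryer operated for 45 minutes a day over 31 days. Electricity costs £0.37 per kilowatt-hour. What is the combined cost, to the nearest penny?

£43.18

portable air conditioner: Power = 5.3 A × 240 V = 1272 W = 1.272 kW
portable air conditioner: 1.272 kW × 36 h = 45.792 kWh
clothes dryer: Runtime = 45 min × 31 = 1395 min = 23.25 h
clothes dryer: 3.05 kW × 23.25 h = 70.9125 kWh
Total energy = 116.7045 kWh
Cost = 116.7045 × £0.37 = £43.18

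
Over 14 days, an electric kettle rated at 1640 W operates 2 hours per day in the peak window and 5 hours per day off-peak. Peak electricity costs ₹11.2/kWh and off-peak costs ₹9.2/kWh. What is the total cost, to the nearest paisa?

Peak energy = 1.64 kW × 2 h × 14 = 45.92 kWh
Off-peak energy = 1.64 kW × 5 h × 14 = 114.8 kWh
Cost = 45.92 × ₹11.2 + 114.8 × ₹9.2 = ₹514.304 + ₹1056.16 = ₹1570.46

₹1570.46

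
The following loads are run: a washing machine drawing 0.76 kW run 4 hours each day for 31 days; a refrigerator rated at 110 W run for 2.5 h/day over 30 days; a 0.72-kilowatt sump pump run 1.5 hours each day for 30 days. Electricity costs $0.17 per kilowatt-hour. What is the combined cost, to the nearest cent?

$22.93

washing machine: Runtime = 4 h/day × 31 days = 124 h
washing machine: 0.76 kW × 124 h = 94.24 kWh
refrigerator: Runtime = 2.5 h/day × 30 days = 75 h
refrigerator: 0.11 kW × 75 h = 8.25 kWh
sump pump: Runtime = 1.5 h/day × 30 days = 45 h
sump pump: 0.72 kW × 45 h = 32.4 kWh
Total energy = 134.89 kWh
Cost = 134.89 × $0.17 = $22.93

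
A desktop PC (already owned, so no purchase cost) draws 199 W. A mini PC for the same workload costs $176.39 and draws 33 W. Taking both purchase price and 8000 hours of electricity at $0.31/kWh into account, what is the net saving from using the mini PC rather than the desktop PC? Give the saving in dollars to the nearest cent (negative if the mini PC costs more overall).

desktop PC: $0.00 + (199/1000) kW × 8000 h × $0.31 = $0.00 + $493.52 = $493.52
mini PC: $176.39 + (33/1000) kW × 8000 h × $0.31 = $176.39 + $81.84 = $258.23
Saving = $493.52 − $258.23 = $235.29

$235.29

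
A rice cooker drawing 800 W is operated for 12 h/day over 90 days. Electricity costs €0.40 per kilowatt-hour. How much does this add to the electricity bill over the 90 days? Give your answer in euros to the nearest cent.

€345.60

Runtime = 12 h/day × 90 days = 1080 h
Energy = 0.8 kW × 1080 h = 864 kWh
Cost = 864 kWh × €0.40/kWh = €345.60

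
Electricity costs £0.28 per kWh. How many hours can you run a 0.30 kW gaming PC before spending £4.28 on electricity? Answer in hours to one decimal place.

51.0 h

Energy available = £4.28 ÷ £0.28/kWh = 15.2857 kWh
Hours = 15.2857 kWh ÷ 0.3 kW = 51.0 h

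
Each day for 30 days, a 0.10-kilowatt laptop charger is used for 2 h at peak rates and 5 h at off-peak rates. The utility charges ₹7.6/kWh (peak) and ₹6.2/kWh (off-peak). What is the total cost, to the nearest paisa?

₹138.60

Peak energy = 0.1 kW × 2 h × 30 = 6 kWh
Off-peak energy = 0.1 kW × 5 h × 30 = 15 kWh
Cost = 6 × ₹7.6 + 15 × ₹6.2 = ₹45.6 + ₹93 = ₹138.60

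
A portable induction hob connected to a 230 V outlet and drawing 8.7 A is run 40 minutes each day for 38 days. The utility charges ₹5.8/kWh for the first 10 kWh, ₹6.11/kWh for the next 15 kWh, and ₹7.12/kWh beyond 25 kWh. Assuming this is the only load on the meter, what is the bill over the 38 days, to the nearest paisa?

₹332.58

Power = 8.7 A × 230 V = 2001 W = 2.001 kW
Runtime = 40 min × 38 = 1520 min = 25.333333… h
Energy = 2.001 kW × 25.333333… h = 50.692 kWh
Tier 1 (0–10 kWh): 10 × ₹5.8 = ₹58
Tier 2 (10–25 kWh): 15 × ₹6.11 = ₹91.65
Above 25 kWh: 25.692 × ₹7.12 = ₹182.92704
Bill = ₹332.58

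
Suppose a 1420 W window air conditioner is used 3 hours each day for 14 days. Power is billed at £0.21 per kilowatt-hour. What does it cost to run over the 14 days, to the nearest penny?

£12.52

Runtime = 3 h/day × 14 days = 42 h
Energy = 1.42 kW × 42 h = 59.64 kWh
Cost = 59.64 kWh × £0.21/kWh = £12.52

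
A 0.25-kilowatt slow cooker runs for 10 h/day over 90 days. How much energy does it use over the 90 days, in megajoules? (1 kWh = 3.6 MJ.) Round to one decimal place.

Runtime = 10 h/day × 90 days = 900 h
Energy = 0.25 kW × 900 h = 225 kWh
= 225 × 3.6 MJ = 810.0 MJ

810.0 MJ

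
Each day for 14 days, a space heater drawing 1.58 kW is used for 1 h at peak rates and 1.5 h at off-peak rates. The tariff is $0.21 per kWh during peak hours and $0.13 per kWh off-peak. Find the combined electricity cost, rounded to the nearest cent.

Peak energy = 1.58 kW × 1 h × 14 = 22.12 kWh
Off-peak energy = 1.58 kW × 1.5 h × 14 = 33.18 kWh
Cost = 22.12 × $0.21 + 33.18 × $0.13 = $4.6452 + $4.3134 = $8.96

$8.96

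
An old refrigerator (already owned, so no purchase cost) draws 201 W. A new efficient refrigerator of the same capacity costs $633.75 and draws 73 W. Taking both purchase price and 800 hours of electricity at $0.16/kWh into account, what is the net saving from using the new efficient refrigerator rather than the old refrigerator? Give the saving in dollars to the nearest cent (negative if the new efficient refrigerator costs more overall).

old refrigerator: $0.00 + (201/1000) kW × 800 h × $0.16 = $0.00 + $25.728 = $25.728
new efficient refrigerator: $633.75 + (73/1000) kW × 800 h × $0.16 = $633.75 + $9.344 = $643.094
Saving = $25.728 − $643.094 = −$617.366 → -$617.37

-$617.37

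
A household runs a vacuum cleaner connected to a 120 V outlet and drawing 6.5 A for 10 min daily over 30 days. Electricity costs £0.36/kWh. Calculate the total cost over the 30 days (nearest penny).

£1.40

Power = 6.5 A × 120 V = 780 W = 0.78 kW
Runtime = 10 min × 30 = 300 min = 5 h
Energy = 0.78 kW × 5 h = 3.9 kWh
Cost = 3.9 kWh × £0.36/kWh = £1.40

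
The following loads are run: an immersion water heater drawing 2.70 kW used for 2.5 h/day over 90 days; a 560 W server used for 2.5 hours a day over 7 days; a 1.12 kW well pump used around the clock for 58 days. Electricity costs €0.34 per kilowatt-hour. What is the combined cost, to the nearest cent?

€739.96

immersion water heater: Runtime = 2.5 h/day × 90 days = 225 h
immersion water heater: 2.7 kW × 225 h = 607.5 kWh
server: Runtime = 2.5 h/day × 7 days = 17.5 h
server: 0.56 kW × 17.5 h = 9.8 kWh
well pump: Runtime = 24 h × 58 = 1392 h
well pump: 1.12 kW × 1392 h = 1559.04 kWh
Total energy = 2176.34 kWh
Cost = 2176.34 × €0.34 = €739.96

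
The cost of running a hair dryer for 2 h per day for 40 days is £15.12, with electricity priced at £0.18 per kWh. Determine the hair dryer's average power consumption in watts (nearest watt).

1050 W

Energy = £15.12 ÷ £0.18/kWh = 84 kWh
Runtime = 2 h/day × 40 days = 80 h
Power = 84 kWh ÷ 80 h = 1.05 kW = 1050 W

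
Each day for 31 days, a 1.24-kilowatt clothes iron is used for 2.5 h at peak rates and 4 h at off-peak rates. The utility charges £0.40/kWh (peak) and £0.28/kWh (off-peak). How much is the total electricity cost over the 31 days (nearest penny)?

£81.49

Peak energy = 1.24 kW × 2.5 h × 31 = 96.1 kWh
Off-peak energy = 1.24 kW × 4 h × 31 = 153.76 kWh
Cost = 96.1 × £0.40 + 153.76 × £0.28 = £38.44 + £43.0528 = £81.49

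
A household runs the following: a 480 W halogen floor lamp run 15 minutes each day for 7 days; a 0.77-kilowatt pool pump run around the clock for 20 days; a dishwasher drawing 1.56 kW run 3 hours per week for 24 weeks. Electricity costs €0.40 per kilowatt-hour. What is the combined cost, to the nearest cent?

€193.10

halogen floor lamp: Runtime = 15 min × 7 = 105 min = 1.75 h
halogen floor lamp: 0.48 kW × 1.75 h = 0.84 kWh
pool pump: Runtime = 24 h × 20 = 480 h
pool pump: 0.77 kW × 480 h = 369.6 kWh
dishwasher: Runtime = 3 h/week × 24 weeks = 72 h
dishwasher: 1.56 kW × 72 h = 112.32 kWh
Total energy = 482.76 kWh
Cost = 482.76 × €0.40 = €193.10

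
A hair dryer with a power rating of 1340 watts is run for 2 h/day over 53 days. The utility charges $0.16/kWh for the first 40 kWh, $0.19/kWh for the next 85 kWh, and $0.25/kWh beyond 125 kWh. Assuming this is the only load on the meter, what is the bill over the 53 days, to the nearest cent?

$26.81

Runtime = 2 h/day × 53 days = 106 h
Energy = 1.34 kW × 106 h = 142.04 kWh
Tier 1 (0–40 kWh): 40 × $0.16 = $6.4
Tier 2 (40–125 kWh): 85 × $0.19 = $16.15
Above 125 kWh: 17.04 × $0.25 = $4.26
Bill = $26.81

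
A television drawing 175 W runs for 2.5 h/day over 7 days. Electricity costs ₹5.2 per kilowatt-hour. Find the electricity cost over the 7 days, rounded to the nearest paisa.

Runtime = 2.5 h/day × 7 days = 17.5 h
Energy = 0.175 kW × 17.5 h = 3.0625 kWh
Cost = 3.0625 kWh × ₹5.2/kWh = ₹15.93

₹15.93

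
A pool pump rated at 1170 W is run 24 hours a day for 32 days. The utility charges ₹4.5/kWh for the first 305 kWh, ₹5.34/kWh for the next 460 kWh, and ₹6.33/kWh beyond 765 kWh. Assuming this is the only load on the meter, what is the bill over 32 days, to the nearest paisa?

Runtime = 24 h × 32 = 768 h
Energy = 1.17 kW × 768 h = 898.56 kWh
Tier 1 (0–305 kWh): 305 × ₹4.5 = ₹1372.5
Tier 2 (305–765 kWh): 460 × ₹5.34 = ₹2456.4
Above 765 kWh: 133.56 × ₹6.33 = ₹845.4348
Bill = ₹4674.33

₹4674.33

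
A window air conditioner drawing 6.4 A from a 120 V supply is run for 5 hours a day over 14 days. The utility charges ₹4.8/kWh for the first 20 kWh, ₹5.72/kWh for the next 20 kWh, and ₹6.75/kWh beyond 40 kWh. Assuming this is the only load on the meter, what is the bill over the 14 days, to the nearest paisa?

₹303.28

Power = 6.4 A × 120 V = 768 W = 0.768 kW
Runtime = 5 h/day × 14 days = 70 h
Energy = 0.768 kW × 70 h = 53.76 kWh
Tier 1 (0–20 kWh): 20 × ₹4.8 = ₹96
Tier 2 (20–40 kWh): 20 × ₹5.72 = ₹114.4
Above 40 kWh: 13.76 × ₹6.75 = ₹92.88
Bill = ₹303.28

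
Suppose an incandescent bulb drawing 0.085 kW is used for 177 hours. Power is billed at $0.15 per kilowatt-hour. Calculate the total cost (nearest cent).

Energy = 0.085 kW × 177 h = 15.045 kWh
Cost = 15.045 kWh × $0.15/kWh = $2.26

$2.26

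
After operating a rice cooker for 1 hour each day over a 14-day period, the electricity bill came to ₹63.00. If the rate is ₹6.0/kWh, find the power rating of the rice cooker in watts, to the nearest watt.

750 W

Energy = ₹63.00 ÷ ₹6.0/kWh = 10.5 kWh
Runtime = 1 h/day × 14 days = 14 h
Power = 10.5 kWh ÷ 14 h = 0.75 kW = 750 W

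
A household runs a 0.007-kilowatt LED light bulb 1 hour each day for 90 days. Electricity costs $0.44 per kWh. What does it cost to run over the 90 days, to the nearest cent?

$0.28

Runtime = 1 h/day × 90 days = 90 h
Energy = 0.007 kW × 90 h = 0.63 kWh
Cost = 0.63 kWh × $0.44/kWh = $0.28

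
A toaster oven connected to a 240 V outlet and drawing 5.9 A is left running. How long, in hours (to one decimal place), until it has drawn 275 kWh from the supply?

194.2 h

Power = 5.9 A × 240 V = 1416 W = 1.416 kW
Hours = 275 kWh ÷ 1.416 kW = 194.2 h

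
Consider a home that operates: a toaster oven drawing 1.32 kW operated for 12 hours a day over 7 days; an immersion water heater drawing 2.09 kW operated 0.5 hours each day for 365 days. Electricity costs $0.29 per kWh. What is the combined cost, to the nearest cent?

$142.77

toaster oven: Runtime = 12 h/day × 7 days = 84 h
toaster oven: 1.32 kW × 84 h = 110.88 kWh
immersion water heater: Runtime = 0.5 h/day × 365 days = 182.5 h
immersion water heater: 2.09 kW × 182.5 h = 381.425 kWh
Total energy = 492.305 kWh
Cost = 492.305 × $0.29 = $142.77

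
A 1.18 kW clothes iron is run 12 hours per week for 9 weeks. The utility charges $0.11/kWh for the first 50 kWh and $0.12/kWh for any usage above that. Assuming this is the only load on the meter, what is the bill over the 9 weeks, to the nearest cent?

Runtime = 12 h/week × 9 weeks = 108 h
Energy = 1.18 kW × 108 h = 127.44 kWh
Tier 1 (0–50 kWh): 50 × $0.11 = $5.5
Above 50 kWh: 77.44 × $0.12 = $9.2928
Bill = $14.79

$14.79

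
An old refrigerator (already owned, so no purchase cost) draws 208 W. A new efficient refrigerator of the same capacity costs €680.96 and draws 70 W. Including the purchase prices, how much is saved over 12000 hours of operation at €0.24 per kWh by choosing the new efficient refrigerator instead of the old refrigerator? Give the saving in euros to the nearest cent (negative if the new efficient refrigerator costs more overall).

-€283.52

old refrigerator: €0.00 + (208/1000) kW × 12000 h × €0.24 = €0.00 + €599.04 = €599.04
new efficient refrigerator: €680.96 + (70/1000) kW × 12000 h × €0.24 = €680.96 + €201.6 = €882.56
Saving = €599.04 − €882.56 = −€283.52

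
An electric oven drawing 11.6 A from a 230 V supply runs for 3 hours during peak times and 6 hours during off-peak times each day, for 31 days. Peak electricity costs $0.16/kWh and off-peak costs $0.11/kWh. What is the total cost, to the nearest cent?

$94.29

Power = 11.6 A × 230 V = 2668 W = 2.668 kW
Peak energy = 2.668 kW × 3 h × 31 = 248.124 kWh
Off-peak energy = 2.668 kW × 6 h × 31 = 496.248 kWh
Cost = 248.124 × $0.16 + 496.248 × $0.11 = $39.69984 + $54.58728 = $94.29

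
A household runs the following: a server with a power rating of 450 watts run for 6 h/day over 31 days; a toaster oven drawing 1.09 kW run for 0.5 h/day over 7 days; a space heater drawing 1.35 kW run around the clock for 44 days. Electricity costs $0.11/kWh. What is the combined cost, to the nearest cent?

$166.44

server: Runtime = 6 h/day × 31 days = 186 h
server: 0.45 kW × 186 h = 83.7 kWh
toaster oven: Runtime = 0.5 h/day × 7 days = 3.5 h
toaster oven: 1.09 kW × 3.5 h = 3.815 kWh
space heater: Runtime = 24 h × 44 = 1056 h
space heater: 1.35 kW × 1056 h = 1425.6 kWh
Total energy = 1513.115 kWh
Cost = 1513.115 × $0.11 = $166.44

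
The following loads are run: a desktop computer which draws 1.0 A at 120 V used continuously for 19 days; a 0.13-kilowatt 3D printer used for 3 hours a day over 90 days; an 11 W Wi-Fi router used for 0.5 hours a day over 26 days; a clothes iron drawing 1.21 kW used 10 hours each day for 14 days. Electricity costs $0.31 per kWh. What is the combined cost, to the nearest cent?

$80.40

desktop computer: Power = 1.0 A × 120 V = 120 W = 0.12 kW
desktop computer: Runtime = 24 h × 19 = 456 h
desktop computer: 0.12 kW × 456 h = 54.72 kWh
3D printer: Runtime = 3 h/day × 90 days = 270 h
3D printer: 0.13 kW × 270 h = 35.1 kWh
Wi-Fi router: Runtime = 0.5 h/day × 26 days = 13 h
Wi-Fi router: 0.011 kW × 13 h = 0.143 kWh
clothes iron: Runtime = 10 h/day × 14 days = 140 h
clothes iron: 1.21 kW × 140 h = 169.4 kWh
Total energy = 259.363 kWh
Cost = 259.363 × $0.31 = $80.40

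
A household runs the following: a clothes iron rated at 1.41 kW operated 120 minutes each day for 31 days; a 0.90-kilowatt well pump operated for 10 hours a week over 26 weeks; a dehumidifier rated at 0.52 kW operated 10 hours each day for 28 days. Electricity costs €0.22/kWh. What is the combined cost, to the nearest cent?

€102.74

clothes iron: Runtime = 120 min × 31 = 3720 min = 62 h
clothes iron: 1.41 kW × 62 h = 87.42 kWh
well pump: Runtime = 10 h/week × 26 weeks = 260 h
well pump: 0.9 kW × 260 h = 234 kWh
dehumidifier: Runtime = 10 h/day × 28 days = 280 h
dehumidifier: 0.52 kW × 280 h = 145.6 kWh
Total energy = 467.02 kWh
Cost = 467.02 × €0.22 = €102.74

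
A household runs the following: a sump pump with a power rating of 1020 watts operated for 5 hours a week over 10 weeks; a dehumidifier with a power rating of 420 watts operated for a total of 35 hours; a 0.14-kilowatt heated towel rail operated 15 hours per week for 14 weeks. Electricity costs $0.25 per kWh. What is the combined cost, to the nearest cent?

$23.78

sump pump: Runtime = 5 h/week × 10 weeks = 50 h
sump pump: 1.02 kW × 50 h = 51 kWh
dehumidifier: 0.42 kW × 35 h = 14.7 kWh
heated towel rail: Runtime = 15 h/week × 14 weeks = 210 h
heated towel rail: 0.14 kW × 210 h = 29.4 kWh
Total energy = 95.1 kWh
Cost = 95.1 × $0.25 = $23.78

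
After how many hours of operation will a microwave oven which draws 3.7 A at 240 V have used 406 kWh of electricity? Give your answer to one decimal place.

Power = 3.7 A × 240 V = 888 W = 0.888 kW
Hours = 406 kWh ÷ 0.888 kW = 457.2 h

457.2 h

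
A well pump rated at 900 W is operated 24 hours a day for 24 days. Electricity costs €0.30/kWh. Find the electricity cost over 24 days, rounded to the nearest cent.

Runtime = 24 h × 24 = 576 h
Energy = 0.9 kW × 576 h = 518.4 kWh
Cost = 518.4 kWh × €0.30/kWh = €155.52

€155.52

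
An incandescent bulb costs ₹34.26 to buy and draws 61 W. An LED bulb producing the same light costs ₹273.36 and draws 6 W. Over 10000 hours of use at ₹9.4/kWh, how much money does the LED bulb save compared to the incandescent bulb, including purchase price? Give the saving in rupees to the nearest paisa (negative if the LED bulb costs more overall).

incandescent bulb: ₹34.26 + (61/1000) kW × 10000 h × ₹9.4 = ₹34.26 + ₹5734 = ₹5768.26
LED bulb: ₹273.36 + (6/1000) kW × 10000 h × ₹9.4 = ₹273.36 + ₹564 = ₹837.36
Saving = ₹5768.26 − ₹837.36 = ₹4930.9

₹4930.90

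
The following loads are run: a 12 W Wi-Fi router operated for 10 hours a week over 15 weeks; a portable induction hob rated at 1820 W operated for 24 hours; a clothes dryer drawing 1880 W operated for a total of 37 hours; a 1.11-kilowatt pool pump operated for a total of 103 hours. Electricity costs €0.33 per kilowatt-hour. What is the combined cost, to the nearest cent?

Wi-Fi router: Runtime = 10 h/week × 15 weeks = 150 h
Wi-Fi router: 0.012 kW × 150 h = 1.8 kWh
portable induction hob: 1.82 kW × 24 h = 43.68 kWh
clothes dryer: 1.88 kW × 37 h = 69.56 kWh
pool pump: 1.11 kW × 103 h = 114.33 kWh
Total energy = 229.37 kWh
Cost = 229.37 × €0.33 = €75.69

€75.69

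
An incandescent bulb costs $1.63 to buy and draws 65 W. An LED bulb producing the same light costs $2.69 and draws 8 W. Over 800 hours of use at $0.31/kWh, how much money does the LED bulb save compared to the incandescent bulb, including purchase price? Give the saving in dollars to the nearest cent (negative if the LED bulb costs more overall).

incandescent bulb: $1.63 + (65/1000) kW × 800 h × $0.31 = $1.63 + $16.12 = $17.75
LED bulb: $2.69 + (8/1000) kW × 800 h × $0.31 = $2.69 + $1.984 = $4.674
Saving = $17.75 − $4.674 = $13.076 → $13.08

$13.08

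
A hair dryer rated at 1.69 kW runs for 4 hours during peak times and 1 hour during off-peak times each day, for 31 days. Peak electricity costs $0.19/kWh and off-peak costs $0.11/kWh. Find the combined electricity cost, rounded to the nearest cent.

Peak energy = 1.69 kW × 4 h × 31 = 209.56 kWh
Off-peak energy = 1.69 kW × 1 h × 31 = 52.39 kWh
Cost = 209.56 × $0.19 + 52.39 × $0.11 = $39.8164 + $5.7629 = $45.58

$45.58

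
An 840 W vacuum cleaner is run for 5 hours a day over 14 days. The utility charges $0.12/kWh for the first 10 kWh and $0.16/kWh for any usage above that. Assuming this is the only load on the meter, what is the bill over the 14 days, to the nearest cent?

$9.01

Runtime = 5 h/day × 14 days = 70 h
Energy = 0.84 kW × 70 h = 58.8 kWh
Tier 1 (0–10 kWh): 10 × $0.12 = $1.2
Above 10 kWh: 48.8 × $0.16 = $7.808
Bill = $9.01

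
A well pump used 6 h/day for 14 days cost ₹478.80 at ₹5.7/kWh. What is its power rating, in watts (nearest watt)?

Energy = ₹478.80 ÷ ₹5.7/kWh = 84 kWh
Runtime = 6 h/day × 14 days = 84 h
Power = 84 kWh ÷ 84 h = 1 kW = 1000 W

1000 W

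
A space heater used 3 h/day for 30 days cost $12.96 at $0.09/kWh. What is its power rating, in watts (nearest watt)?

1600 W

Energy = $12.96 ÷ $0.09/kWh = 144 kWh
Runtime = 3 h/day × 30 days = 90 h
Power = 144 kWh ÷ 90 h = 1.6 kW = 1600 W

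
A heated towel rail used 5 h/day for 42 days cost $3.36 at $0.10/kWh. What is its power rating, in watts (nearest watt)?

160 W

Energy = $3.36 ÷ $0.10/kWh = 33.6 kWh
Runtime = 5 h/day × 42 days = 210 h
Power = 33.6 kWh ÷ 210 h = 0.16 kW = 160 W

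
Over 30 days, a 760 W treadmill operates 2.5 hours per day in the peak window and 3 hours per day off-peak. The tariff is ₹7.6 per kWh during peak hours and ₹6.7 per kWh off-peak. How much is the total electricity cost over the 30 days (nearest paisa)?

Peak energy = 0.76 kW × 2.5 h × 30 = 57 kWh
Off-peak energy = 0.76 kW × 3 h × 30 = 68.4 kWh
Cost = 57 × ₹7.6 + 68.4 × ₹6.7 = ₹433.2 + ₹458.28 = ₹891.48

₹891.48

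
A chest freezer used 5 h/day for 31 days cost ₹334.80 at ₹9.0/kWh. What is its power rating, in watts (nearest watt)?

240 W

Energy = ₹334.80 ÷ ₹9.0/kWh = 37.2 kWh
Runtime = 5 h/day × 31 days = 155 h
Power = 37.2 kWh ÷ 155 h = 0.24 kW = 240 W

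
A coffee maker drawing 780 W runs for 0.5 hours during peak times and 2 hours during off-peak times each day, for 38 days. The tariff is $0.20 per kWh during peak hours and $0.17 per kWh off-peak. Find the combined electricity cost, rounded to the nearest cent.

Peak energy = 0.78 kW × 0.5 h × 38 = 14.82 kWh
Off-peak energy = 0.78 kW × 2 h × 38 = 59.28 kWh
Cost = 14.82 × $0.20 + 59.28 × $0.17 = $2.964 + $10.0776 = $13.04

$13.04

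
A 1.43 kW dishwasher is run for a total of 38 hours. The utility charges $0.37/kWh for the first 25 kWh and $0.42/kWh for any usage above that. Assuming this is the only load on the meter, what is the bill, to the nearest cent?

$21.57

Energy = 1.43 kW × 38 h = 54.34 kWh
Tier 1 (0–25 kWh): 25 × $0.37 = $9.25
Above 25 kWh: 29.34 × $0.42 = $12.3228
Bill = $21.57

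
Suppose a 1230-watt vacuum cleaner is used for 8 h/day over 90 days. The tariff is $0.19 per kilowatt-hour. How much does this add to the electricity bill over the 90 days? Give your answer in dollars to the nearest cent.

$168.26

Runtime = 8 h/day × 90 days = 720 h
Energy = 1.23 kW × 720 h = 885.6 kWh
Cost = 885.6 kWh × $0.19/kWh = $168.26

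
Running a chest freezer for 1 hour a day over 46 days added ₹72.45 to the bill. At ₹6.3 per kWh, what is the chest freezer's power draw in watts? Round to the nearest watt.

250 W

Energy = ₹72.45 ÷ ₹6.3/kWh = 11.5 kWh
Runtime = 1 h/day × 46 days = 46 h
Power = 11.5 kWh ÷ 46 h = 0.25 kW = 250 W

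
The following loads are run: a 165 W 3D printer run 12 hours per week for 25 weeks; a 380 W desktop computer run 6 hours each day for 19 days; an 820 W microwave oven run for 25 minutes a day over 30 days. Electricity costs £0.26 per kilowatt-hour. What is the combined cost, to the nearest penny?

£26.80

3D printer: Runtime = 12 h/week × 25 weeks = 300 h
3D printer: 0.165 kW × 300 h = 49.5 kWh
desktop computer: Runtime = 6 h/day × 19 days = 114 h
desktop computer: 0.38 kW × 114 h = 43.32 kWh
microwave oven: Runtime = 25 min × 30 = 750 min = 12.5 h
microwave oven: 0.82 kW × 12.5 h = 10.25 kWh
Total energy = 103.07 kWh
Cost = 103.07 × £0.26 = £26.80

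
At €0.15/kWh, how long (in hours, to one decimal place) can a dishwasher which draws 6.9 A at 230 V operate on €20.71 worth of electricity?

Power = 6.9 A × 230 V = 1587 W = 1.587 kW
Energy available = €20.71 ÷ €0.15/kWh = 138.0667 kWh
Hours = 138.0667 kWh ÷ 1.587 kW = 87.0 h

87.0 h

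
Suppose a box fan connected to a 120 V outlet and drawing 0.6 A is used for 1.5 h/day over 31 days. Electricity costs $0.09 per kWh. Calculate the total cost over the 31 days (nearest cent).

Power = 0.6 A × 120 V = 72 W = 0.072 kW
Runtime = 1.5 h/day × 31 days = 46.5 h
Energy = 0.072 kW × 46.5 h = 3.348 kWh
Cost = 3.348 kWh × $0.09/kWh = $0.30

$0.30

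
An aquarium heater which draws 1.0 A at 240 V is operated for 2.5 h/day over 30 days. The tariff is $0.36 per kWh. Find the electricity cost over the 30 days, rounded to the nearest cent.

$6.48

Power = 1.0 A × 240 V = 240 W = 0.24 kW
Runtime = 2.5 h/day × 30 days = 75 h
Energy = 0.24 kW × 75 h = 18 kWh
Cost = 18 kWh × $0.36/kWh = $6.48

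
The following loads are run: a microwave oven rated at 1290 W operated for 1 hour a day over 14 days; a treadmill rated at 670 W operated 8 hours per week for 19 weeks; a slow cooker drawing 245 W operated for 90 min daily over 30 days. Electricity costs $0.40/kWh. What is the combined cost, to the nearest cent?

microwave oven: Runtime = 1 h/day × 14 days = 14 h
microwave oven: 1.29 kW × 14 h = 18.06 kWh
treadmill: Runtime = 8 h/week × 19 weeks = 152 h
treadmill: 0.67 kW × 152 h = 101.84 kWh
slow cooker: Runtime = 90 min × 30 = 2700 min = 45 h
slow cooker: 0.245 kW × 45 h = 11.025 kWh
Total energy = 130.925 kWh
Cost = 130.925 × $0.40 = $52.37

$52.37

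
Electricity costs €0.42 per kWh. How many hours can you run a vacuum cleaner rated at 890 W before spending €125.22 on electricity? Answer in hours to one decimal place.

335.0 h

Energy available = €125.22 ÷ €0.42/kWh = 298.1429 kWh
Hours = 298.1429 kWh ÷ 0.89 kW = 335.0 h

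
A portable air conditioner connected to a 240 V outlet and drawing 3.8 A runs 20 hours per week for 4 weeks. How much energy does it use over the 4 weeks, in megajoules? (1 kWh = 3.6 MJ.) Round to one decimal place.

Power = 3.8 A × 240 V = 912 W = 0.912 kW
Runtime = 20 h/week × 4 weeks = 80 h
Energy = 0.912 kW × 80 h = 72.96 kWh
= 72.96 × 3.6 MJ = 262.7 MJ

262.7 MJ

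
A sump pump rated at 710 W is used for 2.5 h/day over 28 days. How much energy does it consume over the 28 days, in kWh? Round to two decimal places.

49.70 kWh

Runtime = 2.5 h/day × 28 days = 70 h
Energy = 0.71 kW × 70 h = 49.7 kWh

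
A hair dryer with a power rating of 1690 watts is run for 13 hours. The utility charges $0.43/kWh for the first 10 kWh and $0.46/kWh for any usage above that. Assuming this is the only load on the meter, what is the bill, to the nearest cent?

$9.81

Energy = 1.69 kW × 13 h = 21.97 kWh
Tier 1 (0–10 kWh): 10 × $0.43 = $4.3
Above 10 kWh: 11.97 × $0.46 = $5.5062
Bill = $9.81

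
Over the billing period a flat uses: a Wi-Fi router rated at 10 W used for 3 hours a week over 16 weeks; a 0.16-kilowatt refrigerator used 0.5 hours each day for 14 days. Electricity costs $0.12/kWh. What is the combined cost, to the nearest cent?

Wi-Fi router: Runtime = 3 h/week × 16 weeks = 48 h
Wi-Fi router: 0.01 kW × 48 h = 0.48 kWh
refrigerator: Runtime = 0.5 h/day × 14 days = 7 h
refrigerator: 0.16 kW × 7 h = 1.12 kWh
Total energy = 1.6 kWh
Cost = 1.6 × $0.12 = $0.19

$0.19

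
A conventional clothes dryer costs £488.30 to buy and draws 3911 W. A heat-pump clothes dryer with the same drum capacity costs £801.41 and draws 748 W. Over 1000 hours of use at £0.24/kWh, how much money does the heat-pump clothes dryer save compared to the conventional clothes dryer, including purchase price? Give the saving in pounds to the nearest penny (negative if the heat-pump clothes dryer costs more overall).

£446.01

conventional clothes dryer: £488.30 + (3911/1000) kW × 1000 h × £0.24 = £488.30 + £938.64 = £1426.94
heat-pump clothes dryer: £801.41 + (748/1000) kW × 1000 h × £0.24 = £801.41 + £179.52 = £980.93
Saving = £1426.94 − £980.93 = £446.01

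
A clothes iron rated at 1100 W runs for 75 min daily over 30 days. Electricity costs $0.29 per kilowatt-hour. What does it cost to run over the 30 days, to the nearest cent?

Runtime = 75 min × 30 = 2250 min = 37.5 h
Energy = 1.1 kW × 37.5 h = 41.25 kWh
Cost = 41.25 kWh × $0.29/kWh = $11.96

$11.96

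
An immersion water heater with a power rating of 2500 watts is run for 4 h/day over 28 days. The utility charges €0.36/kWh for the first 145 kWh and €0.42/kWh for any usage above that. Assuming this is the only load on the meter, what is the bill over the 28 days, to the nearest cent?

Runtime = 4 h/day × 28 days = 112 h
Energy = 2.5 kW × 112 h = 280 kWh
Tier 1 (0–145 kWh): 145 × €0.36 = €52.2
Above 145 kWh: 135 × €0.42 = €56.7
Bill = €108.90

€108.90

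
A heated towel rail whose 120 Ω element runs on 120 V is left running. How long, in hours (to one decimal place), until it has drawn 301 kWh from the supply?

2508.3 h

Power = V²/R = 120²/120 = 120 W = 0.12 kW
Hours = 301 kWh ÷ 0.12 kW = 2508.3 h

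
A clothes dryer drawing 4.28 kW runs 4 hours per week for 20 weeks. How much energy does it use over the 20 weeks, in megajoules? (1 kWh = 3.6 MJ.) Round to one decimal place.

Runtime = 4 h/week × 20 weeks = 80 h
Energy = 4.28 kW × 80 h = 342.4 kWh
= 342.4 × 3.6 MJ = 1232.6 MJ

1232.6 MJ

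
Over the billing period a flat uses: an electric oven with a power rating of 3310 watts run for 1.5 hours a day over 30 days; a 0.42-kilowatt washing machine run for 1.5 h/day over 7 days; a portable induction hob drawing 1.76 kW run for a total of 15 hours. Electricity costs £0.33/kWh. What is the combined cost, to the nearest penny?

electric oven: Runtime = 1.5 h/day × 30 days = 45 h
electric oven: 3.31 kW × 45 h = 148.95 kWh
washing machine: Runtime = 1.5 h/day × 7 days = 10.5 h
washing machine: 0.42 kW × 10.5 h = 4.41 kWh
portable induction hob: 1.76 kW × 15 h = 26.4 kWh
Total energy = 179.76 kWh
Cost = 179.76 × £0.33 = £59.32

£59.32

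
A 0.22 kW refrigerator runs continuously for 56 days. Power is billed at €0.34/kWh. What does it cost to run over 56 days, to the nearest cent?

Runtime = 24 h × 56 = 1344 h
Energy = 0.22 kW × 1344 h = 295.68 kWh
Cost = 295.68 kWh × €0.34/kWh = €100.53

€100.53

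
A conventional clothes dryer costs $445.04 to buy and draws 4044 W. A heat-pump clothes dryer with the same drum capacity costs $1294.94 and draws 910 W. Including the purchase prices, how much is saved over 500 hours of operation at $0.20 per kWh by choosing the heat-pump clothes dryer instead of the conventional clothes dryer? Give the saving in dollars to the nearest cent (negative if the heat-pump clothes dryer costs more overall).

conventional clothes dryer: $445.04 + (4044/1000) kW × 500 h × $0.20 = $445.04 + $404.4 = $849.44
heat-pump clothes dryer: $1294.94 + (910/1000) kW × 500 h × $0.20 = $1294.94 + $91 = $1385.94
Saving = $849.44 − $1385.94 = −$536.5

-$536.50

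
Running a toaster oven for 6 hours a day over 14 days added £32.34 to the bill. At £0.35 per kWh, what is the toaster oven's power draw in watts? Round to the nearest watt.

Energy = £32.34 ÷ £0.35/kWh = 92.4 kWh
Runtime = 6 h/day × 14 days = 84 h
Power = 92.4 kWh ÷ 84 h = 1.1 kW = 1100 W

1100 W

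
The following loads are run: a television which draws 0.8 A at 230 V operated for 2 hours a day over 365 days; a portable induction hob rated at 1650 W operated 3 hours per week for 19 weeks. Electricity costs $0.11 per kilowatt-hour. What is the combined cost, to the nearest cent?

$25.12

television: Power = 0.8 A × 230 V = 184 W = 0.184 kW
television: Runtime = 2 h/day × 365 days = 730 h
television: 0.184 kW × 730 h = 134.32 kWh
portable induction hob: Runtime = 3 h/week × 19 weeks = 57 h
portable induction hob: 1.65 kW × 57 h = 94.05 kWh
Total energy = 228.37 kWh
Cost = 228.37 × $0.11 = $25.12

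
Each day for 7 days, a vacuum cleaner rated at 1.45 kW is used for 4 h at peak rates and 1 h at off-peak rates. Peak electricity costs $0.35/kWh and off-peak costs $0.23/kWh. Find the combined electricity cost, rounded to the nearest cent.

$16.54

Peak energy = 1.45 kW × 4 h × 7 = 40.6 kWh
Off-peak energy = 1.45 kW × 1 h × 7 = 10.15 kWh
Cost = 40.6 × $0.35 + 10.15 × $0.23 = $14.21 + $2.3345 = $16.54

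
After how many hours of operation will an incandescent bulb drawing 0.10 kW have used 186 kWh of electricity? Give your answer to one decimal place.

Hours = 186 kWh ÷ 0.1 kW = 1860.0 h

1860.0 h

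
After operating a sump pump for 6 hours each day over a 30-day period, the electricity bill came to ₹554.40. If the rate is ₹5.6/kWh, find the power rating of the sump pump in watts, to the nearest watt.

Energy = ₹554.40 ÷ ₹5.6/kWh = 99 kWh
Runtime = 6 h/day × 30 days = 180 h
Power = 99 kWh ÷ 180 h = 0.55 kW = 550 W

550 W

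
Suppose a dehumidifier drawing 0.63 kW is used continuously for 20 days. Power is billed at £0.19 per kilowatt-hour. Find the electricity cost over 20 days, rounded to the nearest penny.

£57.46

Runtime = 24 h × 20 = 480 h
Energy = 0.63 kW × 480 h = 302.4 kWh
Cost = 302.4 kWh × £0.19/kWh = £57.46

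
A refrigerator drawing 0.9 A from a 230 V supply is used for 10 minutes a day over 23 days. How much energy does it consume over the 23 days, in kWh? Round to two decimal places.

Power = 0.9 A × 230 V = 207 W = 0.207 kW
Runtime = 10 min × 23 = 230 min = 3.833333… h
Energy = 0.207 kW × 3.833333… h = 0.7935 kWh ≈ 0.79 kWh

0.79 kWh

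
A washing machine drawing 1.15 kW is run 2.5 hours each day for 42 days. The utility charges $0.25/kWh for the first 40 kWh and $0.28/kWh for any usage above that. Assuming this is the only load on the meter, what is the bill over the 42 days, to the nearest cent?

$32.61

Runtime = 2.5 h/day × 42 days = 105 h
Energy = 1.15 kW × 105 h = 120.75 kWh
Tier 1 (0–40 kWh): 40 × $0.25 = $10
Above 40 kWh: 80.75 × $0.28 = $22.61
Bill = $32.61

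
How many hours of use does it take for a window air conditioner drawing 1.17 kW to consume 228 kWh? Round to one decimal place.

Hours = 228 kWh ÷ 1.17 kW = 194.9 h

194.9 h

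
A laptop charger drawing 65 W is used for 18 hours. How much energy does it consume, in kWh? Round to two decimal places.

1.17 kWh

Energy = 0.065 kW × 18 h = 1.17 kWh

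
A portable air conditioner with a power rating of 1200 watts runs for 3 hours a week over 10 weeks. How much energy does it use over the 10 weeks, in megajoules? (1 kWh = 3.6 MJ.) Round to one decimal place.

129.6 MJ

Runtime = 3 h/week × 10 weeks = 30 h
Energy = 1.2 kW × 30 h = 36 kWh
= 36 × 3.6 MJ = 129.6 MJ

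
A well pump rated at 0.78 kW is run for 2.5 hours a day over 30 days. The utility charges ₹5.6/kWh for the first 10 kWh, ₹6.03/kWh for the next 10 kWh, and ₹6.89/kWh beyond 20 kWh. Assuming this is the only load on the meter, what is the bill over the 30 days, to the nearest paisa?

₹381.57

Runtime = 2.5 h/day × 30 days = 75 h
Energy = 0.78 kW × 75 h = 58.5 kWh
Tier 1 (0–10 kWh): 10 × ₹5.6 = ₹56
Tier 2 (10–20 kWh): 10 × ₹6.03 = ₹60.3
Above 20 kWh: 38.5 × ₹6.89 = ₹265.265
Bill = ₹381.57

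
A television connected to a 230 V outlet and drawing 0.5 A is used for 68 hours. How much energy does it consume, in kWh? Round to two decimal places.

7.82 kWh

Power = 0.5 A × 230 V = 115 W = 0.115 kW
Energy = 0.115 kW × 68 h = 7.82 kWh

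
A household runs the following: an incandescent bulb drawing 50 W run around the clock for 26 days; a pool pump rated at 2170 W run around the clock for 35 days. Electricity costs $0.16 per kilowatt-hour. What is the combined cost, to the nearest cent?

$296.64

incandescent bulb: Runtime = 24 h × 26 = 624 h
incandescent bulb: 0.05 kW × 624 h = 31.2 kWh
pool pump: Runtime = 24 h × 35 = 840 h
pool pump: 2.17 kW × 840 h = 1822.8 kWh
Total energy = 1854 kWh
Cost = 1854 × $0.16 = $296.64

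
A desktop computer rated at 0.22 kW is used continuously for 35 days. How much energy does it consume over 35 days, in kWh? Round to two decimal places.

Runtime = 24 h × 35 = 840 h
Energy = 0.22 kW × 840 h = 184.8 kWh

184.80 kWh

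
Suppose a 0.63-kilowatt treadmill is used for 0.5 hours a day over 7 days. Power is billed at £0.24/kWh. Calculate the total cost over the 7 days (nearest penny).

Runtime = 0.5 h/day × 7 days = 3.5 h
Energy = 0.63 kW × 3.5 h = 2.205 kWh
Cost = 2.205 kWh × £0.24/kWh = £0.53

£0.53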